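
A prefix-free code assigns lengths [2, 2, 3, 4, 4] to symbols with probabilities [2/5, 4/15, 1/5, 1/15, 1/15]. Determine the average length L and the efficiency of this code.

Average length L = Σ p_i × l_i = 2.4667 bits
Entropy H = 2.0226 bits
Efficiency η = H/L × 100% = 82.00%


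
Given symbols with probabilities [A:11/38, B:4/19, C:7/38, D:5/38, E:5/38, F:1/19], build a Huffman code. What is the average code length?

Huffman tree construction:
Combine smallest probabilities repeatedly
Resulting codes:
  A: 10 (length 2)
  B: 01 (length 2)
  C: 111 (length 3)
  D: 001 (length 3)
  E: 110 (length 3)
  F: 000 (length 3)
Average length = Σ p(s) × length(s) = 2.5000 bits


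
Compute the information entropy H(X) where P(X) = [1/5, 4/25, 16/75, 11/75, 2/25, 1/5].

H(X) = -Σ p(x) log₂ p(x)
  -1/5 × log₂(1/5) = 0.4644
  -4/25 × log₂(4/25) = 0.4230
  -16/75 × log₂(16/75) = 0.4755
  -11/75 × log₂(11/75) = 0.4062
  -2/25 × log₂(2/25) = 0.2915
  -1/5 × log₂(1/5) = 0.4644
H(X) = 2.5250 bits


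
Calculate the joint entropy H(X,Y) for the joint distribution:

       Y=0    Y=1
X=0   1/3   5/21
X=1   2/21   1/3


H(X,Y) = -Σ p(x,y) log₂ p(x,y)
  p(0,0)=1/3: -0.3333 × log₂(0.3333) = 0.5283
  p(0,1)=5/21: -0.2381 × log₂(0.2381) = 0.4929
  p(1,0)=2/21: -0.0952 × log₂(0.0952) = 0.3231
  p(1,1)=1/3: -0.3333 × log₂(0.3333) = 0.5283
H(X,Y) = 1.8727 bits


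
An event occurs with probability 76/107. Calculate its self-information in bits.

Information content I(x) = -log₂(p(x))
I = -log₂(76/107) = -log₂(0.7103)
I = 0.4935 bits


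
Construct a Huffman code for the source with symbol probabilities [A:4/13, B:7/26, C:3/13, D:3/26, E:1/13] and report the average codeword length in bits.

Huffman tree construction:
Combine smallest probabilities repeatedly
Resulting codes:
  A: 11 (length 2)
  B: 10 (length 2)
  C: 01 (length 2)
  D: 001 (length 3)
  E: 000 (length 3)
Average length = Σ p(s) × length(s) = 2.1923 bits


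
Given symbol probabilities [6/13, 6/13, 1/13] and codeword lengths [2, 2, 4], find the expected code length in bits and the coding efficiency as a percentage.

Average length L = Σ p_i × l_i = 2.1538 bits
Entropy H = 1.3143 bits
Efficiency η = H/L × 100% = 61.02%


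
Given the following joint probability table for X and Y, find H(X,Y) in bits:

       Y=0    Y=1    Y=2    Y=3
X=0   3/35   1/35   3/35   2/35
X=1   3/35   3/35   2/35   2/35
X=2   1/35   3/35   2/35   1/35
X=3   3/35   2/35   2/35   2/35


H(X,Y) = -Σ p(x,y) log₂ p(x,y)
  p(0,0)=3/35: -0.0857 × log₂(0.0857) = 0.3038
  p(0,1)=1/35: -0.0286 × log₂(0.0286) = 0.1466
  p(0,2)=3/35: -0.0857 × log₂(0.0857) = 0.3038
  p(0,3)=2/35: -0.0571 × log₂(0.0571) = 0.2360
  p(1,0)=3/35: -0.0857 × log₂(0.0857) = 0.3038
  p(1,1)=3/35: -0.0857 × log₂(0.0857) = 0.3038
  p(1,2)=2/35: -0.0571 × log₂(0.0571) = 0.2360
  p(1,3)=2/35: -0.0571 × log₂(0.0571) = 0.2360
  p(2,0)=1/35: -0.0286 × log₂(0.0286) = 0.1466
  p(2,1)=3/35: -0.0857 × log₂(0.0857) = 0.3038
  p(2,2)=2/35: -0.0571 × log₂(0.0571) = 0.2360
  p(2,3)=1/35: -0.0286 × log₂(0.0286) = 0.1466
  p(3,0)=3/35: -0.0857 × log₂(0.0857) = 0.3038
  p(3,1)=2/35: -0.0571 × log₂(0.0571) = 0.2360
  p(3,2)=2/35: -0.0571 × log₂(0.0571) = 0.2360
  p(3,3)=2/35: -0.0571 × log₂(0.0571) = 0.2360
H(X,Y) = 3.9142 bits


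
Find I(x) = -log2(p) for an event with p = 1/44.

Information content I(x) = -log₂(p(x))
I = -log₂(1/44) = -log₂(0.0227)
I = 5.4594 bits


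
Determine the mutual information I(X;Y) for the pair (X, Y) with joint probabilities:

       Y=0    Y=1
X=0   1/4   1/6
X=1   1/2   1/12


H(X) = 0.9799, H(Y) = 0.8113, H(X,Y) = 1.7296
I(X;Y) = H(X) + H(Y) - H(X,Y) = 0.0616 bits


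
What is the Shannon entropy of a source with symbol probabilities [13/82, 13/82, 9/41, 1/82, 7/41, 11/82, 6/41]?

H(X) = -Σ p(x) log₂ p(x)
  -13/82 × log₂(13/82) = 0.4212
  -13/82 × log₂(13/82) = 0.4212
  -9/41 × log₂(9/41) = 0.4802
  -1/82 × log₂(1/82) = 0.0775
  -7/41 × log₂(7/41) = 0.4354
  -11/82 × log₂(11/82) = 0.3888
  -6/41 × log₂(6/41) = 0.4057
H(X) = 2.6302 bits


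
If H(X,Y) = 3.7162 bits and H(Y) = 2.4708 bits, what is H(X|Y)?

Chain rule: H(X,Y) = H(X|Y) + H(Y)
H(X|Y) = H(X,Y) - H(Y) = 3.7162 - 2.4708 = 1.2454 bits


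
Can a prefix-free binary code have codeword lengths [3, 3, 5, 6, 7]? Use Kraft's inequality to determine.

Kraft inequality: Σ 2^(-l_i) ≤ 1 for prefix-free code
Calculating: 2^(-3) + 2^(-3) + 2^(-5) + 2^(-6) + 2^(-7)
= 0.125 + 0.125 + 0.03125 + 0.015625 + 0.0078125
= 0.3047
Since 0.3047 ≤ 1, prefix-free code exists


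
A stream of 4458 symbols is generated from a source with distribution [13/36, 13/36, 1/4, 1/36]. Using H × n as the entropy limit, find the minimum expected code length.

Entropy H = 1.7049 bits/symbol
Minimum bits = H × n = 1.7049 × 4458
= 7600.46 bits


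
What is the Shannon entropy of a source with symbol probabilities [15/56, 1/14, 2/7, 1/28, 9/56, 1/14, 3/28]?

H(X) = -Σ p(x) log₂ p(x)
  -15/56 × log₂(15/56) = 0.5091
  -1/14 × log₂(1/14) = 0.2720
  -2/7 × log₂(2/7) = 0.5164
  -1/28 × log₂(1/28) = 0.1717
  -9/56 × log₂(9/56) = 0.4239
  -1/14 × log₂(1/14) = 0.2720
  -3/28 × log₂(3/28) = 0.3453
H(X) = 2.5102 bits


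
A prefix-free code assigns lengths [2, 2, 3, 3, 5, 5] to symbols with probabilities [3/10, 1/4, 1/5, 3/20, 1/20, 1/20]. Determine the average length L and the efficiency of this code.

Average length L = Σ p_i × l_i = 2.6500 bits
Entropy H = 2.3282 bits
Efficiency η = H/L × 100% = 87.86%


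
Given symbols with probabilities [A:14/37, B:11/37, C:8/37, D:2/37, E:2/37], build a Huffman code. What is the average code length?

Huffman tree construction:
Combine smallest probabilities repeatedly
Resulting codes:
  A: 0 (length 1)
  B: 10 (length 2)
  C: 111 (length 3)
  D: 1100 (length 4)
  E: 1101 (length 4)
Average length = Σ p(s) × length(s) = 2.0541 bits


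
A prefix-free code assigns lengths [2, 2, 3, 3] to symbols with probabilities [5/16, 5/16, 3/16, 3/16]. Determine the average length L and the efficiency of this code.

Average length L = Σ p_i × l_i = 2.3750 bits
Entropy H = 1.9544 bits
Efficiency η = H/L × 100% = 82.29%


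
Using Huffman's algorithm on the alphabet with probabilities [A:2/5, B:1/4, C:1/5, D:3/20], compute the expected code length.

Huffman tree construction:
Combine smallest probabilities repeatedly
Resulting codes:
  A: 0 (length 1)
  B: 10 (length 2)
  C: 111 (length 3)
  D: 110 (length 3)
Average length = Σ p(s) × length(s) = 1.9500 bits


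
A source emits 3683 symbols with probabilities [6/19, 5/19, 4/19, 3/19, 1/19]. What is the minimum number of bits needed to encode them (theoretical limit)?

Entropy H = 2.1493 bits/symbol
Minimum bits = H × n = 2.1493 × 3683
= 7915.80 bits


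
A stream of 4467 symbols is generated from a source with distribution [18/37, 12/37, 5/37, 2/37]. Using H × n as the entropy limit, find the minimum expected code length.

Entropy H = 1.6503 bits/symbol
Minimum bits = H × n = 1.6503 × 4467
= 7371.99 bits


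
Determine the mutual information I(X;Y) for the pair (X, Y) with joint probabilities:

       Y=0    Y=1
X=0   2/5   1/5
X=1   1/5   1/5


H(X) = 0.9710, H(Y) = 0.9710, H(X,Y) = 1.9219
I(X;Y) = H(X) + H(Y) - H(X,Y) = 0.0200 bits


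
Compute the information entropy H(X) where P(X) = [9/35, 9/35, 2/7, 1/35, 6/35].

H(X) = -Σ p(x) log₂ p(x)
  -9/35 × log₂(9/35) = 0.5038
  -9/35 × log₂(9/35) = 0.5038
  -2/7 × log₂(2/7) = 0.5164
  -1/35 × log₂(1/35) = 0.1466
  -6/35 × log₂(6/35) = 0.4362
H(X) = 2.1068 bits


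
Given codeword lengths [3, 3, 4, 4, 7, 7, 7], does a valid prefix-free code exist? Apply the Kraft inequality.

Kraft inequality: Σ 2^(-l_i) ≤ 1 for prefix-free code
Calculating: 2^(-3) + 2^(-3) + 2^(-4) + 2^(-4) + 2^(-7) + 2^(-7) + 2^(-7)
= 0.125 + 0.125 + 0.0625 + 0.0625 + 0.0078125 + 0.0078125 + 0.0078125
= 0.3984
Since 0.3984 ≤ 1, prefix-free code exists


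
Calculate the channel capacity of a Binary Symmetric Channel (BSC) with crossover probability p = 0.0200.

For BSC with error probability p:
C = 1 - H(p) where H(p) is binary entropy
H(0.0200) = -0.0200 × log₂(0.0200) - 0.9800 × log₂(0.9800)
H(p) = 0.1414
C = 1 - 0.1414 = 0.8586 bits/use


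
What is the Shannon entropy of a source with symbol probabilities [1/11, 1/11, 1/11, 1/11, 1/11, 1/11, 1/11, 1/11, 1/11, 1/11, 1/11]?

H(X) = -Σ p(x) log₂ p(x)
  -1/11 × log₂(1/11) = 0.3145
  -1/11 × log₂(1/11) = 0.3145
  -1/11 × log₂(1/11) = 0.3145
  -1/11 × log₂(1/11) = 0.3145
  -1/11 × log₂(1/11) = 0.3145
  -1/11 × log₂(1/11) = 0.3145
  -1/11 × log₂(1/11) = 0.3145
  -1/11 × log₂(1/11) = 0.3145
  -1/11 × log₂(1/11) = 0.3145
  -1/11 × log₂(1/11) = 0.3145
  -1/11 × log₂(1/11) = 0.3145
H(X) = 3.4594 bits


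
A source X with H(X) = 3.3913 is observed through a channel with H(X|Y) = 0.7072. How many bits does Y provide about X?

I(X;Y) = H(X) - H(X|Y)
I(X;Y) = 3.3913 - 0.7072 = 2.6841 bits


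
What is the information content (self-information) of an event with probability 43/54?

Information content I(x) = -log₂(p(x))
I = -log₂(43/54) = -log₂(0.7963)
I = 0.3286 bits


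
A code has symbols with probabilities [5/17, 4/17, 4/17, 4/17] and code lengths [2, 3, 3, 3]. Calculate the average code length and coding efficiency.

Average length L = Σ p_i × l_i = 2.7059 bits
Entropy H = 1.9928 bits
Efficiency η = H/L × 100% = 73.65%


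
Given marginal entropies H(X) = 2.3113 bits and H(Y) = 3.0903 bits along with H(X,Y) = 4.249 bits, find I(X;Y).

I(X;Y) = H(X) + H(Y) - H(X,Y)
I(X;Y) = 2.3113 + 3.0903 - 4.249 = 1.1526 bits


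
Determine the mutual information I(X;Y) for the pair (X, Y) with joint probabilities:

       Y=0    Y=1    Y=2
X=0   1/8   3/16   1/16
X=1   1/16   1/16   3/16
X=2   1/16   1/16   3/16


H(X) = 1.5794, H(Y) = 1.5462, H(X,Y) = 2.9835
I(X;Y) = H(X) + H(Y) - H(X,Y) = 0.1422 bits


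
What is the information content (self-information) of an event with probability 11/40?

Information content I(x) = -log₂(p(x))
I = -log₂(11/40) = -log₂(0.2750)
I = 1.8625 bits


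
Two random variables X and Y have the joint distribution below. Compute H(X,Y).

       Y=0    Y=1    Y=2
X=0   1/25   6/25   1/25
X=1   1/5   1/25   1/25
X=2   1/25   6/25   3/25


H(X,Y) = -Σ p(x,y) log₂ p(x,y)
  p(0,0)=1/25: -0.0400 × log₂(0.0400) = 0.1858
  p(0,1)=6/25: -0.2400 × log₂(0.2400) = 0.4941
  p(0,2)=1/25: -0.0400 × log₂(0.0400) = 0.1858
  p(1,0)=1/5: -0.2000 × log₂(0.2000) = 0.4644
  p(1,1)=1/25: -0.0400 × log₂(0.0400) = 0.1858
  p(1,2)=1/25: -0.0400 × log₂(0.0400) = 0.1858
  p(2,0)=1/25: -0.0400 × log₂(0.0400) = 0.1858
  p(2,1)=6/25: -0.2400 × log₂(0.2400) = 0.4941
  p(2,2)=3/25: -0.1200 × log₂(0.1200) = 0.3671
H(X,Y) = 2.7485 bits


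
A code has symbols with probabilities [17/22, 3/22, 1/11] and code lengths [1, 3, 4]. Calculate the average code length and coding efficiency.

Average length L = Σ p_i × l_i = 1.5455 bits
Entropy H = 0.9939 bits
Efficiency η = H/L × 100% = 64.31%


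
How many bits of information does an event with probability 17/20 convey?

Information content I(x) = -log₂(p(x))
I = -log₂(17/20) = -log₂(0.8500)
I = 0.2345 bits


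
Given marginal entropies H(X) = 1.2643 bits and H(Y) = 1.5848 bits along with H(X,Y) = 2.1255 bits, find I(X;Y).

I(X;Y) = H(X) + H(Y) - H(X,Y)
I(X;Y) = 1.2643 + 1.5848 - 2.1255 = 0.7236 bits


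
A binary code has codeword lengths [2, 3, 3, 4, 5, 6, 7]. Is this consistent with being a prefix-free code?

Kraft inequality: Σ 2^(-l_i) ≤ 1 for prefix-free code
Calculating: 2^(-2) + 2^(-3) + 2^(-3) + 2^(-4) + 2^(-5) + 2^(-6) + 2^(-7)
= 0.25 + 0.125 + 0.125 + 0.0625 + 0.03125 + 0.015625 + 0.0078125
= 0.6172
Since 0.6172 ≤ 1, prefix-free code exists


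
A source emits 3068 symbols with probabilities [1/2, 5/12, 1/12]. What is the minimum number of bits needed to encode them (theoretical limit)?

Entropy H = 1.3250 bits/symbol
Minimum bits = H × n = 1.3250 × 3068
= 4065.13 bits


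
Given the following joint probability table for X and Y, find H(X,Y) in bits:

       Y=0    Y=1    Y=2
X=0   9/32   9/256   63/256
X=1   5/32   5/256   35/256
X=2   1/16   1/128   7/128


H(X,Y) = -Σ p(x,y) log₂ p(x,y)
  p(0,0)=9/32: -0.2812 × log₂(0.2812) = 0.5147
  p(0,1)=9/256: -0.0352 × log₂(0.0352) = 0.1698
  p(0,2)=63/256: -0.2461 × log₂(0.2461) = 0.4978
  p(1,0)=5/32: -0.1562 × log₂(0.1562) = 0.4184
  p(1,1)=5/256: -0.0195 × log₂(0.0195) = 0.1109
  p(1,2)=35/256: -0.1367 × log₂(0.1367) = 0.3925
  p(2,0)=1/16: -0.0625 × log₂(0.0625) = 0.2500
  p(2,1)=1/128: -0.0078 × log₂(0.0078) = 0.0547
  p(2,2)=7/128: -0.0547 × log₂(0.0547) = 0.2293
H(X,Y) = 2.6381 bits


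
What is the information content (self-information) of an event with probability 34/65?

Information content I(x) = -log₂(p(x))
I = -log₂(34/65) = -log₂(0.5231)
I = 0.9349 bits


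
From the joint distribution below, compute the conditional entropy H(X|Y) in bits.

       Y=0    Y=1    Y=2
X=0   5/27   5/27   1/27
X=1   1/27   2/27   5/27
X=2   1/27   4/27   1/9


H(X|Y) = Σ_y p(y) H(X|Y=y)
  p(Y=0) = 7/27, H(X|Y=0) = 1.1488
  p(Y=1) = 11/27, H(X|Y=1) = 1.4949
  p(Y=2) = 1/3, H(X|Y=2) = 1.3516
H(X|Y) = 0.2593×1.1488 + 0.4074×1.4949 + 0.3333×1.3516 = 1.3574 bits


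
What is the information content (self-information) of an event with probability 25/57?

Information content I(x) = -log₂(p(x))
I = -log₂(25/57) = -log₂(0.4386)
I = 1.1890 bits


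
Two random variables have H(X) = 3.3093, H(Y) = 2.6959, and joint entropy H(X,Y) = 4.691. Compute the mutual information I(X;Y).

I(X;Y) = H(X) + H(Y) - H(X,Y)
I(X;Y) = 3.3093 + 2.6959 - 4.691 = 1.3142 bits


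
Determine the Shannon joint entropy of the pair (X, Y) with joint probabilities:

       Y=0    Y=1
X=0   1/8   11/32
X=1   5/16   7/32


H(X,Y) = -Σ p(x,y) log₂ p(x,y)
  p(0,0)=1/8: -0.1250 × log₂(0.1250) = 0.3750
  p(0,1)=11/32: -0.3438 × log₂(0.3438) = 0.5296
  p(1,0)=5/16: -0.3125 × log₂(0.3125) = 0.5244
  p(1,1)=7/32: -0.2188 × log₂(0.2188) = 0.4796
H(X,Y) = 1.9086 bits


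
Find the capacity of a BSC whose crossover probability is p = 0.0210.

For BSC with error probability p:
C = 1 - H(p) where H(p) is binary entropy
H(0.0210) = -0.0210 × log₂(0.0210) - 0.9790 × log₂(0.9790)
H(p) = 0.1470
C = 1 - 0.1470 = 0.8530 bits/use


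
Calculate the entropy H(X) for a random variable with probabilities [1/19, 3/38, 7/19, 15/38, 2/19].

H(X) = -Σ p(x) log₂ p(x)
  -1/19 × log₂(1/19) = 0.2236
  -3/38 × log₂(3/38) = 0.2892
  -7/19 × log₂(7/19) = 0.5307
  -15/38 × log₂(15/38) = 0.5294
  -2/19 × log₂(2/19) = 0.3419
H(X) = 1.9147 bits


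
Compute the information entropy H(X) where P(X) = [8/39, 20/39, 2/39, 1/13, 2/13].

H(X) = -Σ p(x) log₂ p(x)
  -8/39 × log₂(8/39) = 0.4688
  -20/39 × log₂(20/39) = 0.4941
  -2/39 × log₂(2/39) = 0.2198
  -1/13 × log₂(1/13) = 0.2846
  -2/13 × log₂(2/13) = 0.4155
H(X) = 1.8828 bits


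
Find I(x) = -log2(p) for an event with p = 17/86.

Information content I(x) = -log₂(p(x))
I = -log₂(17/86) = -log₂(0.1977)
I = 2.3388 bits


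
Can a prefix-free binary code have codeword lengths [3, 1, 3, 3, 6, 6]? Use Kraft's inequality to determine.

Kraft inequality: Σ 2^(-l_i) ≤ 1 for prefix-free code
Calculating: 2^(-3) + 2^(-1) + 2^(-3) + 2^(-3) + 2^(-6) + 2^(-6)
= 0.125 + 0.5 + 0.125 + 0.125 + 0.015625 + 0.015625
= 0.9062
Since 0.9062 ≤ 1, prefix-free code exists


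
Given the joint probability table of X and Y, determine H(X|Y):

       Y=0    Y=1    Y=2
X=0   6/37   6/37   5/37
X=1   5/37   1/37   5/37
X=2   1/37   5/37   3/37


H(X|Y) = Σ_y p(y) H(X|Y=y)
  p(Y=0) = 12/37, H(X|Y=0) = 1.3250
  p(Y=1) = 12/37, H(X|Y=1) = 1.3250
  p(Y=2) = 13/37, H(X|Y=2) = 1.5486
H(X|Y) = 0.3243×1.3250 + 0.3243×1.3250 + 0.3514×1.5486 = 1.4036 bits


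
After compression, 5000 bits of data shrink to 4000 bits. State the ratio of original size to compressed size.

Compression ratio = Original / Compressed
= 5000 / 4000 = 1.25:1


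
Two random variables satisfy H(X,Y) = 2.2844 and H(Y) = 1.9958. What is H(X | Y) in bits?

Chain rule: H(X,Y) = H(X|Y) + H(Y)
H(X|Y) = H(X,Y) - H(Y) = 2.2844 - 1.9958 = 0.2886 bits


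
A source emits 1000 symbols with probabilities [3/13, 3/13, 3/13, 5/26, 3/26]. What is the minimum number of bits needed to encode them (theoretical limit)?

Entropy H = 2.2814 bits/symbol
Minimum bits = H × n = 2.2814 × 1000
= 2281.45 bits


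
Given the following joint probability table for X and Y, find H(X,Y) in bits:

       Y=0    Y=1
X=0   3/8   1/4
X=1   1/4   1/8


H(X,Y) = -Σ p(x,y) log₂ p(x,y)
  p(0,0)=3/8: -0.3750 × log₂(0.3750) = 0.5306
  p(0,1)=1/4: -0.2500 × log₂(0.2500) = 0.5000
  p(1,0)=1/4: -0.2500 × log₂(0.2500) = 0.5000
  p(1,1)=1/8: -0.1250 × log₂(0.1250) = 0.3750
H(X,Y) = 1.9056 bits


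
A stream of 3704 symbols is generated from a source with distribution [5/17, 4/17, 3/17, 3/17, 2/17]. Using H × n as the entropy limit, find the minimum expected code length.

Entropy H = 2.2569 bits/symbol
Minimum bits = H × n = 2.2569 × 3704
= 8359.59 bits


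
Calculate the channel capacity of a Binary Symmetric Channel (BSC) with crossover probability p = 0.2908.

For BSC with error probability p:
C = 1 - H(p) where H(p) is binary entropy
H(0.2908) = -0.2908 × log₂(0.2908) - 0.7092 × log₂(0.7092)
H(p) = 0.8698
C = 1 - 0.8698 = 0.1302 bits/use


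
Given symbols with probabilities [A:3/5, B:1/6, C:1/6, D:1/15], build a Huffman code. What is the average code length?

Huffman tree construction:
Combine smallest probabilities repeatedly
Resulting codes:
  A: 1 (length 1)
  B: 011 (length 3)
  C: 00 (length 2)
  D: 010 (length 3)
Average length = Σ p(s) × length(s) = 1.6333 bits


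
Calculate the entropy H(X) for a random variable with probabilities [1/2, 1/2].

H(X) = -Σ p(x) log₂ p(x)
  -1/2 × log₂(1/2) = 0.5000
  -1/2 × log₂(1/2) = 0.5000
H(X) = 1.0000 bits


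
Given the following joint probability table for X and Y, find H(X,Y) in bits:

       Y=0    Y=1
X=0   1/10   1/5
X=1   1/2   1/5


H(X,Y) = -Σ p(x,y) log₂ p(x,y)
  p(0,0)=1/10: -0.1000 × log₂(0.1000) = 0.3322
  p(0,1)=1/5: -0.2000 × log₂(0.2000) = 0.4644
  p(1,0)=1/2: -0.5000 × log₂(0.5000) = 0.5000
  p(1,1)=1/5: -0.2000 × log₂(0.2000) = 0.4644
H(X,Y) = 1.7610 bits


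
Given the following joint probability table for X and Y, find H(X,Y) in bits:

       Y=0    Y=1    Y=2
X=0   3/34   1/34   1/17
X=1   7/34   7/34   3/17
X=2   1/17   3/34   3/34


H(X,Y) = -Σ p(x,y) log₂ p(x,y)
  p(0,0)=3/34: -0.0882 × log₂(0.0882) = 0.3090
  p(0,1)=1/34: -0.0294 × log₂(0.0294) = 0.1496
  p(0,2)=1/17: -0.0588 × log₂(0.0588) = 0.2404
  p(1,0)=7/34: -0.2059 × log₂(0.2059) = 0.4694
  p(1,1)=7/34: -0.2059 × log₂(0.2059) = 0.4694
  p(1,2)=3/17: -0.1765 × log₂(0.1765) = 0.4416
  p(2,0)=1/17: -0.0588 × log₂(0.0588) = 0.2404
  p(2,1)=3/34: -0.0882 × log₂(0.0882) = 0.3090
  p(2,2)=3/34: -0.0882 × log₂(0.0882) = 0.3090
H(X,Y) = 2.9381 bits


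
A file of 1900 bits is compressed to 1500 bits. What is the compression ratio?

Compression ratio = Original / Compressed
= 1900 / 1500 = 1.27:1


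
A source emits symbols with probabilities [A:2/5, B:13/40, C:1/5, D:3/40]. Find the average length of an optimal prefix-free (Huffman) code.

Huffman tree construction:
Combine smallest probabilities repeatedly
Resulting codes:
  A: 0 (length 1)
  B: 11 (length 2)
  C: 101 (length 3)
  D: 100 (length 3)
Average length = Σ p(s) × length(s) = 1.8750 bits


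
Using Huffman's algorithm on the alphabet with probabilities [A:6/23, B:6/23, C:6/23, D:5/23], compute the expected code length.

Huffman tree construction:
Combine smallest probabilities repeatedly
Resulting codes:
  A: 01 (length 2)
  B: 10 (length 2)
  C: 11 (length 2)
  D: 00 (length 2)
Average length = Σ p(s) × length(s) = 2.0000 bits


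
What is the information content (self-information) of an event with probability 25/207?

Information content I(x) = -log₂(p(x))
I = -log₂(25/207) = -log₂(0.1208)
I = 3.0496 bits


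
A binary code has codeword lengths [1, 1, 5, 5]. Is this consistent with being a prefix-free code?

Kraft inequality: Σ 2^(-l_i) ≤ 1 for prefix-free code
Calculating: 2^(-1) + 2^(-1) + 2^(-5) + 2^(-5)
= 0.5 + 0.5 + 0.03125 + 0.03125
= 1.0625
Since 1.0625 > 1, prefix-free code does not exist


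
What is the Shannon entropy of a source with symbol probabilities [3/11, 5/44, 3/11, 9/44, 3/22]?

H(X) = -Σ p(x) log₂ p(x)
  -3/11 × log₂(3/11) = 0.5112
  -5/44 × log₂(5/44) = 0.3565
  -3/11 × log₂(3/11) = 0.5112
  -9/44 × log₂(9/44) = 0.4683
  -3/22 × log₂(3/22) = 0.3920
H(X) = 2.2393 bits


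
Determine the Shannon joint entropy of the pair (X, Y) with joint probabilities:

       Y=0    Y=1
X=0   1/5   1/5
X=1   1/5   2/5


H(X,Y) = -Σ p(x,y) log₂ p(x,y)
  p(0,0)=1/5: -0.2000 × log₂(0.2000) = 0.4644
  p(0,1)=1/5: -0.2000 × log₂(0.2000) = 0.4644
  p(1,0)=1/5: -0.2000 × log₂(0.2000) = 0.4644
  p(1,1)=2/5: -0.4000 × log₂(0.4000) = 0.5288
H(X,Y) = 1.9219 bits


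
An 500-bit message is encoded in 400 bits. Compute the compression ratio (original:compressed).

Compression ratio = Original / Compressed
= 500 / 400 = 1.25:1


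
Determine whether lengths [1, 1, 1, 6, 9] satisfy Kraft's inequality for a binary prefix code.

Kraft inequality: Σ 2^(-l_i) ≤ 1 for prefix-free code
Calculating: 2^(-1) + 2^(-1) + 2^(-1) + 2^(-6) + 2^(-9)
= 0.5 + 0.5 + 0.5 + 0.015625 + 0.001953125
= 1.5176
Since 1.5176 > 1, prefix-free code does not exist


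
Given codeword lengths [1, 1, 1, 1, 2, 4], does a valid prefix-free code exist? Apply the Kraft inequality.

Kraft inequality: Σ 2^(-l_i) ≤ 1 for prefix-free code
Calculating: 2^(-1) + 2^(-1) + 2^(-1) + 2^(-1) + 2^(-2) + 2^(-4)
= 0.5 + 0.5 + 0.5 + 0.5 + 0.25 + 0.0625
= 2.3125
Since 2.3125 > 1, prefix-free code does not exist


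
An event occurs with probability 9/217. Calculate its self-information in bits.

Information content I(x) = -log₂(p(x))
I = -log₂(9/217) = -log₂(0.0415)
I = 4.5916 bits


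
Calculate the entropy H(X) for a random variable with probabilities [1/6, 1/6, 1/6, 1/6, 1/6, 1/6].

H(X) = -Σ p(x) log₂ p(x)
  -1/6 × log₂(1/6) = 0.4308
  -1/6 × log₂(1/6) = 0.4308
  -1/6 × log₂(1/6) = 0.4308
  -1/6 × log₂(1/6) = 0.4308
  -1/6 × log₂(1/6) = 0.4308
  -1/6 × log₂(1/6) = 0.4308
H(X) = 2.5850 bits


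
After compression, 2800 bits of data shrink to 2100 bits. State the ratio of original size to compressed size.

Compression ratio = Original / Compressed
= 2800 / 2100 = 1.33:1


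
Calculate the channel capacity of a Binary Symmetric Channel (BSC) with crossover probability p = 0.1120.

For BSC with error probability p:
C = 1 - H(p) where H(p) is binary entropy
H(0.1120) = -0.1120 × log₂(0.1120) - 0.8880 × log₂(0.8880)
H(p) = 0.5059
C = 1 - 0.5059 = 0.4941 bits/use


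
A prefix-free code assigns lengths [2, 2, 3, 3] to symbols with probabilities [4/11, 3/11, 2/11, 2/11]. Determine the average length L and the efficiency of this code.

Average length L = Σ p_i × l_i = 2.3636 bits
Entropy H = 1.9363 bits
Efficiency η = H/L × 100% = 81.92%


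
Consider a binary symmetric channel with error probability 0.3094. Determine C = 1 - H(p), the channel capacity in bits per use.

For BSC with error probability p:
C = 1 - H(p) where H(p) is binary entropy
H(0.3094) = -0.3094 × log₂(0.3094) - 0.6906 × log₂(0.6906)
H(p) = 0.8925
C = 1 - 0.8925 = 0.1075 bits/use


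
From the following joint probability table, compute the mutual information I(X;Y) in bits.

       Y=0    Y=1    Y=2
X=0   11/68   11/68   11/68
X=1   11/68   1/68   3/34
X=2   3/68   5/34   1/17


H(X) = 1.5138, H(Y) = 1.5810, H(X,Y) = 2.9448
I(X;Y) = H(X) + H(Y) - H(X,Y) = 0.1499 bits


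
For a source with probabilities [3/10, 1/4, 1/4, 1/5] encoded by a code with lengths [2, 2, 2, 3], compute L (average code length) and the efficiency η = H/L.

Average length L = Σ p_i × l_i = 2.2000 bits
Entropy H = 1.9855 bits
Efficiency η = H/L × 100% = 90.25%


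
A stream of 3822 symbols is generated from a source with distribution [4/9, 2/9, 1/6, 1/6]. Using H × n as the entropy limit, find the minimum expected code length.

Entropy H = 1.8638 bits/symbol
Minimum bits = H × n = 1.8638 × 3822
= 7123.54 bits


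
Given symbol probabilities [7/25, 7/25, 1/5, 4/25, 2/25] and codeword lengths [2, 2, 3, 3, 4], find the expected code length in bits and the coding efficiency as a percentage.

Average length L = Σ p_i × l_i = 2.5200 bits
Entropy H = 2.2074 bits
Efficiency η = H/L × 100% = 87.59%


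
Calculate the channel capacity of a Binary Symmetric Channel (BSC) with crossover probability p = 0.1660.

For BSC with error probability p:
C = 1 - H(p) where H(p) is binary entropy
H(0.1660) = -0.1660 × log₂(0.1660) - 0.8340 × log₂(0.8340)
H(p) = 0.6485
C = 1 - 0.6485 = 0.3515 bits/use


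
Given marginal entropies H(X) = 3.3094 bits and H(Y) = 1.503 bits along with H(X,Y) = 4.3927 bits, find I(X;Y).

I(X;Y) = H(X) + H(Y) - H(X,Y)
I(X;Y) = 3.3094 + 1.503 - 4.3927 = 0.4197 bits


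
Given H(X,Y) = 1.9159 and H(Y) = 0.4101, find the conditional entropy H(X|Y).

Chain rule: H(X,Y) = H(X|Y) + H(Y)
H(X|Y) = H(X,Y) - H(Y) = 1.9159 - 0.4101 = 1.5058 bits


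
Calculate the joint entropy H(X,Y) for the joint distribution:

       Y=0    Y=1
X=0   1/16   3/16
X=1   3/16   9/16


H(X,Y) = -Σ p(x,y) log₂ p(x,y)
  p(0,0)=1/16: -0.0625 × log₂(0.0625) = 0.2500
  p(0,1)=3/16: -0.1875 × log₂(0.1875) = 0.4528
  p(1,0)=3/16: -0.1875 × log₂(0.1875) = 0.4528
  p(1,1)=9/16: -0.5625 × log₂(0.5625) = 0.4669
H(X,Y) = 1.6226 bits


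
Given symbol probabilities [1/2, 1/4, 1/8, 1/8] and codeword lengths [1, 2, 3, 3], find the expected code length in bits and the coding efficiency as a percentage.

Average length L = Σ p_i × l_i = 1.7500 bits
Entropy H = 1.7500 bits
Efficiency η = H/L × 100% = 100.00%


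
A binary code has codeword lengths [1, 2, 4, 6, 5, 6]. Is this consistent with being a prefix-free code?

Kraft inequality: Σ 2^(-l_i) ≤ 1 for prefix-free code
Calculating: 2^(-1) + 2^(-2) + 2^(-4) + 2^(-6) + 2^(-5) + 2^(-6)
= 0.5 + 0.25 + 0.0625 + 0.015625 + 0.03125 + 0.015625
= 0.8750
Since 0.8750 ≤ 1, prefix-free code exists


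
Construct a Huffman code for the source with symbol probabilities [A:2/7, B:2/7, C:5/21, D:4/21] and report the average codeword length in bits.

Huffman tree construction:
Combine smallest probabilities repeatedly
Resulting codes:
  A: 10 (length 2)
  B: 11 (length 2)
  C: 01 (length 2)
  D: 00 (length 2)
Average length = Σ p(s) × length(s) = 2.0000 bits


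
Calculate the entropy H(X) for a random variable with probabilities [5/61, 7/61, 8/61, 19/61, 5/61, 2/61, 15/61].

H(X) = -Σ p(x) log₂ p(x)
  -5/61 × log₂(5/61) = 0.2958
  -7/61 × log₂(7/61) = 0.3584
  -8/61 × log₂(8/61) = 0.3844
  -19/61 × log₂(19/61) = 0.5242
  -5/61 × log₂(5/61) = 0.2958
  -2/61 × log₂(2/61) = 0.1617
  -15/61 × log₂(15/61) = 0.4977
H(X) = 2.5179 bits


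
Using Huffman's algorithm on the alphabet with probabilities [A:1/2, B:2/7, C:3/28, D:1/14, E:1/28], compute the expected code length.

Huffman tree construction:
Combine smallest probabilities repeatedly
Resulting codes:
  A: 0 (length 1)
  B: 11 (length 2)
  C: 100 (length 3)
  D: 1011 (length 4)
  E: 1010 (length 4)
Average length = Σ p(s) × length(s) = 1.8214 bits


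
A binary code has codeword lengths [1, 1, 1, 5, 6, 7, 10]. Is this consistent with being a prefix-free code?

Kraft inequality: Σ 2^(-l_i) ≤ 1 for prefix-free code
Calculating: 2^(-1) + 2^(-1) + 2^(-1) + 2^(-5) + 2^(-6) + 2^(-7) + 2^(-10)
= 0.5 + 0.5 + 0.5 + 0.03125 + 0.015625 + 0.0078125 + 0.0009765625
= 1.5557
Since 1.5557 > 1, prefix-free code does not exist


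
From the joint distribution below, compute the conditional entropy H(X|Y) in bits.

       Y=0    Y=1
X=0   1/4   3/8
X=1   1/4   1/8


H(X|Y) = Σ_y p(y) H(X|Y=y)
  p(Y=0) = 1/2, H(X|Y=0) = 1.0000
  p(Y=1) = 1/2, H(X|Y=1) = 0.8113
H(X|Y) = 0.5000×1.0000 + 0.5000×0.8113 = 0.9056 bits


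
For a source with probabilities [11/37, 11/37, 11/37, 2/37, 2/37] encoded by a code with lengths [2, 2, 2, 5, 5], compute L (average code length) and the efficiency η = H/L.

Average length L = Σ p_i × l_i = 2.3243 bits
Entropy H = 2.0159 bits
Efficiency η = H/L × 100% = 86.73%


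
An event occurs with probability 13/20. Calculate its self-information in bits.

Information content I(x) = -log₂(p(x))
I = -log₂(13/20) = -log₂(0.6500)
I = 0.6215 bits


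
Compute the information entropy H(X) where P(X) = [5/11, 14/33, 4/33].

H(X) = -Σ p(x) log₂ p(x)
  -5/11 × log₂(5/11) = 0.5170
  -14/33 × log₂(14/33) = 0.5248
  -4/33 × log₂(4/33) = 0.3690
H(X) = 1.4109 bits


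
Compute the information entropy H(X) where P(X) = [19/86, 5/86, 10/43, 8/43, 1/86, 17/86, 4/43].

H(X) = -Σ p(x) log₂ p(x)
  -19/86 × log₂(19/86) = 0.4813
  -5/86 × log₂(5/86) = 0.2386
  -10/43 × log₂(10/43) = 0.4894
  -8/43 × log₂(8/43) = 0.4514
  -1/86 × log₂(1/86) = 0.0747
  -17/86 × log₂(17/86) = 0.4623
  -4/43 × log₂(4/43) = 0.3187
H(X) = 2.5164 bits


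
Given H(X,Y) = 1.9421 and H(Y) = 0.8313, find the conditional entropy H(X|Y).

Chain rule: H(X,Y) = H(X|Y) + H(Y)
H(X|Y) = H(X,Y) - H(Y) = 1.9421 - 0.8313 = 1.1108 bits


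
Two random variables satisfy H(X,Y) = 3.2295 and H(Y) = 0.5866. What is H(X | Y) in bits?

Chain rule: H(X,Y) = H(X|Y) + H(Y)
H(X|Y) = H(X,Y) - H(Y) = 3.2295 - 0.5866 = 2.6429 bits


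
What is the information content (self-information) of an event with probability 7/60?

Information content I(x) = -log₂(p(x))
I = -log₂(7/60) = -log₂(0.1167)
I = 3.0995 bits


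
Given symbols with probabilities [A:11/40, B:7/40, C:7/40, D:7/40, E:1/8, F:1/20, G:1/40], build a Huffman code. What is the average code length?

Huffman tree construction:
Combine smallest probabilities repeatedly
Resulting codes:
  A: 10 (length 2)
  B: 110 (length 3)
  C: 111 (length 3)
  D: 00 (length 2)
  E: 011 (length 3)
  F: 0101 (length 4)
  G: 0100 (length 4)
Average length = Σ p(s) × length(s) = 2.6250 bits


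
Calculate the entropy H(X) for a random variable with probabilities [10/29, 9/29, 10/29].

H(X) = -Σ p(x) log₂ p(x)
  -10/29 × log₂(10/29) = 0.5297
  -9/29 × log₂(9/29) = 0.5239
  -10/29 × log₂(10/29) = 0.5297
H(X) = 1.5832 bits


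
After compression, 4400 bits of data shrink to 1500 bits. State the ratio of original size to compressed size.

Compression ratio = Original / Compressed
= 4400 / 1500 = 2.93:1


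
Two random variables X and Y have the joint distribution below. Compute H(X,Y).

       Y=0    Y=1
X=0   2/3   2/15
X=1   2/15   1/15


H(X,Y) = -Σ p(x,y) log₂ p(x,y)
  p(0,0)=2/3: -0.6667 × log₂(0.6667) = 0.3900
  p(0,1)=2/15: -0.1333 × log₂(0.1333) = 0.3876
  p(1,0)=2/15: -0.1333 × log₂(0.1333) = 0.3876
  p(1,1)=1/15: -0.0667 × log₂(0.0667) = 0.2605
H(X,Y) = 1.4256 bits


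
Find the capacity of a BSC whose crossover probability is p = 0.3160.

For BSC with error probability p:
C = 1 - H(p) where H(p) is binary entropy
H(0.3160) = -0.3160 × log₂(0.3160) - 0.6840 × log₂(0.6840)
H(p) = 0.9000
C = 1 - 0.9000 = 0.1000 bits/use


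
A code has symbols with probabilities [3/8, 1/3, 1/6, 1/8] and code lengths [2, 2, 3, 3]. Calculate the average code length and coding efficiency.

Average length L = Σ p_i × l_i = 2.2917 bits
Entropy H = 1.8648 bits
Efficiency η = H/L × 100% = 81.37%


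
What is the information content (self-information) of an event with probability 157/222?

Information content I(x) = -log₂(p(x))
I = -log₂(157/222) = -log₂(0.7072)
I = 0.4998 bits


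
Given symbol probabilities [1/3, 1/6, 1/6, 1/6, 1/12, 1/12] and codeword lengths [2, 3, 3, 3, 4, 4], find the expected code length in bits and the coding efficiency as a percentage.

Average length L = Σ p_i × l_i = 2.8333 bits
Entropy H = 2.4183 bits
Efficiency η = H/L × 100% = 85.35%


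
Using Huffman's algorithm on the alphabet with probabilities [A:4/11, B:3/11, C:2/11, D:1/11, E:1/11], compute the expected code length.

Huffman tree construction:
Combine smallest probabilities repeatedly
Resulting codes:
  A: 11 (length 2)
  B: 10 (length 2)
  C: 00 (length 2)
  D: 010 (length 3)
  E: 011 (length 3)
Average length = Σ p(s) × length(s) = 2.1818 bits


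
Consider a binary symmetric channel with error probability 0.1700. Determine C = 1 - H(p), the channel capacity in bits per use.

For BSC with error probability p:
C = 1 - H(p) where H(p) is binary entropy
H(0.1700) = -0.1700 × log₂(0.1700) - 0.8300 × log₂(0.8300)
H(p) = 0.6577
C = 1 - 0.6577 = 0.3423 bits/use


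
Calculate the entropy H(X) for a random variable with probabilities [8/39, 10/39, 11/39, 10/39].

H(X) = -Σ p(x) log₂ p(x)
  -8/39 × log₂(8/39) = 0.4688
  -10/39 × log₂(10/39) = 0.5035
  -11/39 × log₂(11/39) = 0.5150
  -10/39 × log₂(10/39) = 0.5035
H(X) = 1.9907 bits


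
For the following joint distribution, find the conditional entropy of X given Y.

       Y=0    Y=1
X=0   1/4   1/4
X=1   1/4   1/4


H(X|Y) = Σ_y p(y) H(X|Y=y)
  p(Y=0) = 1/2, H(X|Y=0) = 1.0000
  p(Y=1) = 1/2, H(X|Y=1) = 1.0000
H(X|Y) = 0.5000×1.0000 + 0.5000×1.0000 = 1.0000 bits


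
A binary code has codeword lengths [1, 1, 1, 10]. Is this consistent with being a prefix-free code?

Kraft inequality: Σ 2^(-l_i) ≤ 1 for prefix-free code
Calculating: 2^(-1) + 2^(-1) + 2^(-1) + 2^(-10)
= 0.5 + 0.5 + 0.5 + 0.0009765625
= 1.5010
Since 1.5010 > 1, prefix-free code does not exist


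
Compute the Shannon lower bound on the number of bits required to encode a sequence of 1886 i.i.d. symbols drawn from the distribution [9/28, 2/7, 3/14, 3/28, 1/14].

Entropy H = 2.1361 bits/symbol
Minimum bits = H × n = 2.1361 × 1886
= 4028.76 bits


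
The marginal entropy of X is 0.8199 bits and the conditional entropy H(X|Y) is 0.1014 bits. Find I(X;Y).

I(X;Y) = H(X) - H(X|Y)
I(X;Y) = 0.8199 - 0.1014 = 0.7185 bits


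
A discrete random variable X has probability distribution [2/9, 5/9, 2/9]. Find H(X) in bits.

H(X) = -Σ p(x) log₂ p(x)
  -2/9 × log₂(2/9) = 0.4822
  -5/9 × log₂(5/9) = 0.4711
  -2/9 × log₂(2/9) = 0.4822
H(X) = 1.4355 bits


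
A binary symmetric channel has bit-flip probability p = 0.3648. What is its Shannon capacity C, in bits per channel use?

For BSC with error probability p:
C = 1 - H(p) where H(p) is binary entropy
H(0.3648) = -0.3648 × log₂(0.3648) - 0.6352 × log₂(0.6352)
H(p) = 0.9466
C = 1 - 0.9466 = 0.0534 bits/use


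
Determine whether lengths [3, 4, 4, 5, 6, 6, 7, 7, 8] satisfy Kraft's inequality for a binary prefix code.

Kraft inequality: Σ 2^(-l_i) ≤ 1 for prefix-free code
Calculating: 2^(-3) + 2^(-4) + 2^(-4) + 2^(-5) + 2^(-6) + 2^(-6) + 2^(-7) + 2^(-7) + 2^(-8)
= 0.125 + 0.0625 + 0.0625 + 0.03125 + 0.015625 + 0.015625 + 0.0078125 + 0.0078125 + 0.00390625
= 0.3320
Since 0.3320 ≤ 1, prefix-free code exists


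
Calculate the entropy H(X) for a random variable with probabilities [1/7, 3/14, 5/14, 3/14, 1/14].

H(X) = -Σ p(x) log₂ p(x)
  -1/7 × log₂(1/7) = 0.4011
  -3/14 × log₂(3/14) = 0.4762
  -5/14 × log₂(5/14) = 0.5305
  -3/14 × log₂(3/14) = 0.4762
  -1/14 × log₂(1/14) = 0.2720
H(X) = 2.1560 bits


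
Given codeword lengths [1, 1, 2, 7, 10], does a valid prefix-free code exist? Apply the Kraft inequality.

Kraft inequality: Σ 2^(-l_i) ≤ 1 for prefix-free code
Calculating: 2^(-1) + 2^(-1) + 2^(-2) + 2^(-7) + 2^(-10)
= 0.5 + 0.5 + 0.25 + 0.0078125 + 0.0009765625
= 1.2588
Since 1.2588 > 1, prefix-free code does not exist


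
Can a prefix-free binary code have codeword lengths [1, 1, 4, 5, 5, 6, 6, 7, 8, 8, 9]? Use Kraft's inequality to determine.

Kraft inequality: Σ 2^(-l_i) ≤ 1 for prefix-free code
Calculating: 2^(-1) + 2^(-1) + 2^(-4) + 2^(-5) + 2^(-5) + 2^(-6) + 2^(-6) + 2^(-7) + 2^(-8) + 2^(-8) + 2^(-9)
= 0.5 + 0.5 + 0.0625 + 0.03125 + 0.03125 + 0.015625 + 0.015625 + 0.0078125 + 0.00390625 + 0.00390625 + 0.001953125
= 1.1738
Since 1.1738 > 1, prefix-free code does not exist


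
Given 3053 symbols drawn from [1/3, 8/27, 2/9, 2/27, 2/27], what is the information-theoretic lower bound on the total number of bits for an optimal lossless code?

Entropy H = 2.0868 bits/symbol
Minimum bits = H × n = 2.0868 × 3053
= 6370.92 bits


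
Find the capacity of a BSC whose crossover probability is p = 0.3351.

For BSC with error probability p:
C = 1 - H(p) where H(p) is binary entropy
H(0.3351) = -0.3351 × log₂(0.3351) - 0.6649 × log₂(0.6649)
H(p) = 0.9201
C = 1 - 0.9201 = 0.0799 bits/use


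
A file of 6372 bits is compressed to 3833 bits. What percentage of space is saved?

Space savings = (1 - Compressed/Original) × 100%
= (1 - 3833/6372) × 100%
= 39.85%


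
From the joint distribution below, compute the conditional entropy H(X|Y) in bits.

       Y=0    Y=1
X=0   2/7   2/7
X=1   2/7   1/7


H(X|Y) = Σ_y p(y) H(X|Y=y)
  p(Y=0) = 4/7, H(X|Y=0) = 1.0000
  p(Y=1) = 3/7, H(X|Y=1) = 0.9183
H(X|Y) = 0.5714×1.0000 + 0.4286×0.9183 = 0.9650 bits


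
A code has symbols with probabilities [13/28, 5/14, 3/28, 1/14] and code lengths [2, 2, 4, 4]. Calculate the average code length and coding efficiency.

Average length L = Σ p_i × l_i = 2.3571 bits
Entropy H = 1.6616 bits
Efficiency η = H/L × 100% = 70.49%


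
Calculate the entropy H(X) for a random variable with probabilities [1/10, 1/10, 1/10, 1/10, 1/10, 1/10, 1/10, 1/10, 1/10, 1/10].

H(X) = -Σ p(x) log₂ p(x)
  -1/10 × log₂(1/10) = 0.3322
  -1/10 × log₂(1/10) = 0.3322
  -1/10 × log₂(1/10) = 0.3322
  -1/10 × log₂(1/10) = 0.3322
  -1/10 × log₂(1/10) = 0.3322
  -1/10 × log₂(1/10) = 0.3322
  -1/10 × log₂(1/10) = 0.3322
  -1/10 × log₂(1/10) = 0.3322
  -1/10 × log₂(1/10) = 0.3322
  -1/10 × log₂(1/10) = 0.3322
H(X) = 3.3219 bits


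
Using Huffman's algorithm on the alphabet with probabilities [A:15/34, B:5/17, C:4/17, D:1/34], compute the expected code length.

Huffman tree construction:
Combine smallest probabilities repeatedly
Resulting codes:
  A: 0 (length 1)
  B: 11 (length 2)
  C: 101 (length 3)
  D: 100 (length 3)
Average length = Σ p(s) × length(s) = 1.8235 bits


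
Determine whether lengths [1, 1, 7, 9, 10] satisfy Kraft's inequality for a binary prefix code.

Kraft inequality: Σ 2^(-l_i) ≤ 1 for prefix-free code
Calculating: 2^(-1) + 2^(-1) + 2^(-7) + 2^(-9) + 2^(-10)
= 0.5 + 0.5 + 0.0078125 + 0.001953125 + 0.0009765625
= 1.0107
Since 1.0107 > 1, prefix-free code does not exist


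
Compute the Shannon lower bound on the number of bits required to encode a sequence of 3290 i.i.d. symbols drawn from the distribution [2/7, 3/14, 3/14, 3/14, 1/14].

Entropy H = 2.2170 bits/symbol
Minimum bits = H × n = 2.2170 × 3290
= 7294.00 bits


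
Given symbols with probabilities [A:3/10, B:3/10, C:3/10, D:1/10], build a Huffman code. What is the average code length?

Huffman tree construction:
Combine smallest probabilities repeatedly
Resulting codes:
  A: 01 (length 2)
  B: 10 (length 2)
  C: 11 (length 2)
  D: 00 (length 2)
Average length = Σ p(s) × length(s) = 2.0000 bits


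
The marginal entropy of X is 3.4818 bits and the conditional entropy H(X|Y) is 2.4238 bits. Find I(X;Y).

I(X;Y) = H(X) - H(X|Y)
I(X;Y) = 3.4818 - 2.4238 = 1.058 bits
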